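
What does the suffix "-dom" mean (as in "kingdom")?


Suffix: -dom
As in: kingdom -> king + -dom
Meaning = state / realm


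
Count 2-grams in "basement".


Word: "basement" (length 8)
Number of 2-grams = length - 2 + 1 = 8 - 2 + 1
= 7


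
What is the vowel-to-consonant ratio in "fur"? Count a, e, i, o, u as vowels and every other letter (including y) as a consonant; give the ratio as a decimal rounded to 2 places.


Word: "fur"
Vowels (a,e,i,o,u): 1
Consonants: 2
Ratio = 1/2
= 0.50


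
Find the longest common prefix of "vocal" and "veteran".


Word 1: "vocal"
Word 2: "veteran"
Comparing from start:
  Pos 0: 'v' == 'v'
  Pos 1: 'o' != 'e' (stop)
LCP = "v" (length 1)


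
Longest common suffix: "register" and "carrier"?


Word 1: "register"
Word 2: "carrier"
Comparing from end:
  Pos -1: 'r' == 'r'
  Pos -2: 'e' == 'e'
  Pos -3: 't' != 'i' (stop)
LCS = "er" (length 2)


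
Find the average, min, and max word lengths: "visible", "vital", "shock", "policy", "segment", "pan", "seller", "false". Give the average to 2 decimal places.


Lengths: "visible"=7, "vital"=5, "shock"=5, "policy"=6, "segment"=7, "pan"=3, "seller"=6, "false"=5
Sum = 44, Count = 8
Average = 44/8 = 5.50
= avg=5.50, min=3, max=7


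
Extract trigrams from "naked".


Word: "naked" (length 5)
Number of trigrams = 5 - 3 + 1 = 3
  Position 0: "nak"
  Position 1: "ake"
  Position 2: "ked"
Trigrams = "nak", "ake", "ked"


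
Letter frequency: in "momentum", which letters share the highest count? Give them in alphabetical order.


Word: "momentum"
Letter counts:
  'e': 1
  'm': 3
  'n': 1
  'o': 1
  't': 1
  'u': 1
Maximum count = 3
Most frequent = 'm' (3 times each)


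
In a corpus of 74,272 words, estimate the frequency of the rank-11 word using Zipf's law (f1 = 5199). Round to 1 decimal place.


Zipf's law: f(r) = f(1) / r
f(1) = 5199
f(11) = 5199 / 11
= 472.6 occurrences


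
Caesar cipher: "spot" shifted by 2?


Word: "spot"
Shift: 2
Each letter → (letter + shift) mod 26:
  's' (18) + 2 = 20 → 'u'
  'p' (15) + 2 = 17 → 'r'
  'o' (14) + 2 = 16 → 'q'
  't' (19) + 2 = 21 → 'v'
Result = "urqv"


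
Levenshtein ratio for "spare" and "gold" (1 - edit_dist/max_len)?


Word 1: "spare" (length 5)
Word 2: "gold" (length 4)
One optimal edit sequence:
  1. delete 's'  (+1)
  2. substitute 'p' -> 'g'  (+1)
  3. substitute 'a' -> 'o'  (+1)
  4. substitute 'r' -> 'l'  (+1)
  5. substitute 'e' -> 'd'  (+1)
Edit distance = 5
Max length = max(5, 4) = 5
Similarity = 1 - 5/5
= 0.0000


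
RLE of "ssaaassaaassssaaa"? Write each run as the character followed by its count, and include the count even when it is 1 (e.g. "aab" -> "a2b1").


String: "ssaaassaaassssaaa"
Scanning for consecutive runs:
  's' x 2
  'a' x 3
  's' x 2
  'a' x 3
  's' x 4
  'a' x 3
RLE = "s2a3s2a3s4a3"


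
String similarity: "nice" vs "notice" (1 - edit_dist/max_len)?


Word 1: "nice" (length 4)
Word 2: "notice" (length 6)
One optimal edit sequence:
  1. keep 'n'
  2. insert 'o'  (+1)
  3. insert 't'  (+1)
  4. keep 'i'
  5. keep 'c'
  6. keep 'e'
Edit distance = 2
Max length = max(4, 6) = 6
Similarity = 1 - 2/6
= 0.6667


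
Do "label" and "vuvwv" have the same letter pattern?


Pattern of "label": [0, 1, 2, 3, 0]
Pattern of "vuvwv": [0, 1, 0, 2, 0]
Patterns do not match
Same pattern = No


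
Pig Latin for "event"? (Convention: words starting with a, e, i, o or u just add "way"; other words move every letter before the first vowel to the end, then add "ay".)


Word: "event"
Starts with vowel → add 'way'
Pig Latin = "eventway"


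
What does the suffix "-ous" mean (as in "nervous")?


Suffix: -ous
As in: nervous -> nerve + -ous, with a spelling change
Meaning = having quality of


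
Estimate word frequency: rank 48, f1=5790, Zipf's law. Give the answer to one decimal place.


Zipf's law: f(r) = f(1) / r
f(1) = 5790
f(48) = 5790 / 48
= 120.6 occurrences


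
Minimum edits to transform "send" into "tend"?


Word 1: "send" (length 4)
Word 2: "tend" (length 4)
One optimal edit sequence (insert/delete/substitute each cost 1):
  1. substitute 's' -> 't'  (+1)
  2. keep 'e'
  3. keep 'n'
  4. keep 'd'
Total edit operations: 1
Edit distance = 1


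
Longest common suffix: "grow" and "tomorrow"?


Word 1: "grow"
Word 2: "tomorrow"
Comparing from end:
  Pos -1: 'w' == 'w'
  Pos -2: 'o' == 'o'
  Pos -3: 'r' == 'r'
  Pos -4: 'g' != 'r' (stop)
LCS = "row" (length 3)


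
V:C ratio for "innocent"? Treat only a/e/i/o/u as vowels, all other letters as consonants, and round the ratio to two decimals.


Word: "innocent"
Vowels (a,e,i,o,u): 3
Consonants: 5
Ratio = 3/5
= 0.60


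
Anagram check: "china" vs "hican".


Word 1: "china" → sorted: achin
Word 2: "hican" → sorted: achin
Same letters? achin == achin
Anagram = Yes


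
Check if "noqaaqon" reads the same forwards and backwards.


Word: "noqaaqon"
Reversed: "noqaaqon"
Forward == Backward? noqaaqon == noqaaqon
Palindrome = Yes


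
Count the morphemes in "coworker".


Word: "coworker"
Morphemes: co- + work + -er
Each morpheme carries meaning
= 3 morphemes


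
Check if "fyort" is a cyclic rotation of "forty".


Word: "forty", Candidate: "fyort"
Method: check if candidate is substring of word+word
"fortyforty" contains "fyort"? No
Is rotation = No


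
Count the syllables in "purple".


Word: "purple"
Syllable breakdown: pur-ple
Counting: 2 parts
= 2 syllables


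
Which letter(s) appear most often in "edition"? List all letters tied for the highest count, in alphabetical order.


Word: "edition"
Letter counts:
  'd': 1
  'e': 1
  'i': 2
  'n': 1
  'o': 1
  't': 1
Maximum count = 2
Most frequent = 'i' (2 times each)


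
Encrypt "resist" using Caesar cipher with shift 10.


Word: "resist"
Shift: 10
Each letter → (letter + shift) mod 26:
  'r' (17) + 10 = 1 → 'b'
  'e' (4) + 10 = 14 → 'o'
  's' (18) + 10 = 2 → 'c'
  'i' (8) + 10 = 18 → 's'
  's' (18) + 10 = 2 → 'c'
  't' (19) + 10 = 3 → 'd'
Result = "bocscd"


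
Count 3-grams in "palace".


Word: "palace" (length 6)
Number of 3-grams = length - 3 + 1 = 6 - 3 + 1
= 4


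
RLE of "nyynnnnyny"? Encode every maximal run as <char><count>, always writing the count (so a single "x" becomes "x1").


String: "nyynnnnyny"
Scanning for consecutive runs:
  'n' x 1
  'y' x 2
  'n' x 4
  'y' x 1
  'n' x 1
  'y' x 1
RLE = "n1y2n4y1n1y1"


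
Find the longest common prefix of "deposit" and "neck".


Word 1: "deposit"
Word 2: "neck"
Comparing from start:
  Pos 0: 'd' != 'n' (stop)
LCP = "" (length 0)


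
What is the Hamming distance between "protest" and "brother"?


Comparing character by character (same length = 7):
  Pos 0: 'p' vs 'b' !=
  Pos 1: 'r' vs 'r' =
  Pos 2: 'o' vs 'o' =
  Pos 3: 't' vs 't' =
  Pos 4: 'e' vs 'h' !=
  Pos 5: 's' vs 'e' !=
  Pos 6: 't' vs 'r' !=
Hamming distance = 4


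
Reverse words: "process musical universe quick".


Original: "process musical universe quick"
Words (1..n): process | musical | universe | quick
Reversed (n..1): quick | universe | musical | process
Result = "quick universe musical process"


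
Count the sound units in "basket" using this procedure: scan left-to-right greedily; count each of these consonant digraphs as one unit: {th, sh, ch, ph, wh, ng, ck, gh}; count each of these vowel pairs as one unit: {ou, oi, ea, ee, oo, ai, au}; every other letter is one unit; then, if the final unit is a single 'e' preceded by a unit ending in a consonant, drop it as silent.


Word: "basket" (6 letters)
Left-to-right scan:
  1. 'b' (letter)
  2. 'a' (letter)
  3. 's' (letter)
  4. 'k' (letter)
  5. 'e' (letter)
  6. 't' (letter)
Units from scan: 6
Sound units = 6 units


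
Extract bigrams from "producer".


Word: "producer" (length 8)
Number of bigrams = 8 - 2 + 1 = 7
  Position 0: "pr"
  Position 1: "ro"
  Position 2: "od"
  Position 3: "du"
  Position 4: "uc"
  Position 5: "ce"
  Position 6: "er"
Bigrams = "pr", "ro", "od", "du", "uc", "ce", "er"


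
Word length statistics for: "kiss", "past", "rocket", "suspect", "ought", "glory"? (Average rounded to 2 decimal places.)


Lengths: "kiss"=4, "past"=4, "rocket"=6, "suspect"=7, "ought"=5, "glory"=5
Sum = 31, Count = 6
Average = 31/6 = 5.17
= avg=5.17, min=4, max=7


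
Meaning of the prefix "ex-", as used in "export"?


Prefix: ex-
Example: export = ex- + port
Meaning = out / former


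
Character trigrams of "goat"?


Word: "goat" (length 4)
Number of trigrams = 4 - 3 + 1 = 2
  Position 0: "goa"
  Position 1: "oat"
Trigrams = "goa", "oat"


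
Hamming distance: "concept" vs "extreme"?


Comparing character by character (same length = 7):
  Pos 0: 'c' vs 'e' !=
  Pos 1: 'o' vs 'x' !=
  Pos 2: 'n' vs 't' !=
  Pos 3: 'c' vs 'r' !=
  Pos 4: 'e' vs 'e' =
  Pos 5: 'p' vs 'm' !=
  Pos 6: 't' vs 'e' !=
Hamming distance = 6


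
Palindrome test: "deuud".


Word: "deuud"
Reversed: "duued"
Forward == Backward? deuud != duued
Palindrome = No


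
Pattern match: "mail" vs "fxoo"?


Pattern of "mail": [0, 1, 2, 3]
Pattern of "fxoo": [0, 1, 2, 2]
Patterns do not match
Same pattern = No


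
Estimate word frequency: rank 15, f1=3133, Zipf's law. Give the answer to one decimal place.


Zipf's law: f(r) = f(1) / r
f(1) = 3133
f(15) = 3133 / 15
= 208.9 occurrences


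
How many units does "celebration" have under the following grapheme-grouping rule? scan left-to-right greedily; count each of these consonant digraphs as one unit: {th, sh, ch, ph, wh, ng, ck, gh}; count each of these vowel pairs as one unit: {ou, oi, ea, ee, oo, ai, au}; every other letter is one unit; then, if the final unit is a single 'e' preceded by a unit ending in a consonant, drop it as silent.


Word: "celebration" (11 letters)
Left-to-right scan:
  (1) 'c' (letter)
  (2) 'e' (letter)
  (3) 'l' (letter)
  (4) 'e' (letter)
  (5) 'b' (letter)
  (6) 'r' (letter)
  (7) 'a' (letter)
  (8) 't' (letter)
  (9) 'i' (letter)
  (10) 'o' (letter)
  (11) 'n' (letter)
Units from scan: 11
Sound units = 11 units


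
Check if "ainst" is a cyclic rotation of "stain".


Word: "stain", Candidate: "ainst"
Method: check if candidate is substring of word+word
"stainstain" contains "ainst"? Yes
Is rotation = Yes


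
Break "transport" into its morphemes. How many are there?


Word: "transport"
Morphemes: trans- + port
Each morpheme carries meaning
= 2 morphemes


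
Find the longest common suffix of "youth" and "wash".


Word 1: "youth"
Word 2: "wash"
Comparing from end:
  Pos -1: 'h' == 'h'
  Pos -2: 't' != 's' (stop)
LCS = "h" (length 1)


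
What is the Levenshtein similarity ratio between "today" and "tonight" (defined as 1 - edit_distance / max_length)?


Word 1: "today" (length 5)
Word 2: "tonight" (length 7)
One optimal edit sequence:
  1. keep 't'
  2. keep 'o'
  3. insert 'n'  (+1)
  4. insert 'i'  (+1)
  5. substitute 'd' -> 'g'  (+1)
  6. substitute 'a' -> 'h'  (+1)
  7. substitute 'y' -> 't'  (+1)
Edit distance = 5
Max length = max(5, 7) = 7
Similarity = 1 - 5/7
= 0.2857


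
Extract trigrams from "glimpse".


Word: "glimpse" (length 7)
Number of trigrams = 7 - 3 + 1 = 5
  Position 0: "gli"
  Position 1: "lim"
  Position 2: "imp"
  Position 3: "mps"
  Position 4: "pse"
Trigrams = "gli", "lim", "imp", "mps", "pse"


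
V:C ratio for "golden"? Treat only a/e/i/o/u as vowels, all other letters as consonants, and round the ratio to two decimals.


Word: "golden"
Vowels (a,e,i,o,u): 2
Consonants: 4
Ratio = 2/4
= 0.50


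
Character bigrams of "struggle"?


Word: "struggle" (length 8)
Number of bigrams = 8 - 2 + 1 = 7
  Position 0: "st"
  Position 1: "tr"
  Position 2: "ru"
  Position 3: "ug"
  Position 4: "gg"
  Position 5: "gl"
  Position 6: "le"
Bigrams = "st", "tr", "ru", "ug", "gg", "gl", "le"


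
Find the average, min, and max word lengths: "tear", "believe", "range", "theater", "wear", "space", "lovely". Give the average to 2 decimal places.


Lengths: "tear"=4, "believe"=7, "range"=5, "theater"=7, "wear"=4, "space"=5, "lovely"=6
Sum = 38, Count = 7
Average = 38/7 = 5.43
= avg=5.43, min=4, max=7


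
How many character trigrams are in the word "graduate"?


Word: "graduate" (length 8)
Number of 3-grams = length - 3 + 1 = 8 - 3 + 1
= 6


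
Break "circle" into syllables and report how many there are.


Word: "circle"
Syllable breakdown: cir | cle
Counting: 2 parts
= 2 syllables


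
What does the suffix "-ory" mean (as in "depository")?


Suffix: -ory
As in: depository -> deposit + -ory
Meaning = relating to / place for


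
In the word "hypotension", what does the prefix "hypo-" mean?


Prefix: hypo-
As in: hypotension -> hypo- + tension
Meaning = under / below normal


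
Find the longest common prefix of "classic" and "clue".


Word 1: "classic"
Word 2: "clue"
Comparing from start:
  Pos 0: 'c' == 'c'
  Pos 1: 'l' == 'l'
  Pos 2: 'a' != 'u' (stop)
LCP = "cl" (length 2)


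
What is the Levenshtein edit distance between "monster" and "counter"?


Word 1: "monster" (length 7)
Word 2: "counter" (length 7)
One optimal edit sequence (insert/delete/substitute each cost 1):
  1. substitute 'm' -> 'c'  (+1)
  2. keep 'o'
  3. substitute 'n' -> 'u'  (+1)
  4. substitute 's' -> 'n'  (+1)
  5. keep 't'
  6. keep 'e'
  7. keep 'r'
Total edit operations: 3
Edit distance = 3


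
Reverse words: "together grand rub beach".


Original: "together grand rub beach"
Words (1..n): together | grand | rub | beach
Reversed (n..1): beach | rub | grand | together
Result = "beach rub grand together"


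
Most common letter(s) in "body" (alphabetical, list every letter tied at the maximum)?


Word: "body"
Letter counts:
  'b': 1
  'd': 1
  'o': 1
  'y': 1
Maximum count = 1
Most frequent = 'b', 'd', 'o', 'y' (1 time each)


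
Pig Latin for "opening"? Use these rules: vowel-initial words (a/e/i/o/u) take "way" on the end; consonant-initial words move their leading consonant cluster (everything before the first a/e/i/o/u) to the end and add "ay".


Word: "opening"
Starts with vowel → add 'way'
Pig Latin = "openingway"


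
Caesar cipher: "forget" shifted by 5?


Word: "forget"
Shift: 5
Each letter → (letter + shift) mod 26:
  'f' (5) + 5 = 10 → 'k'
  'o' (14) + 5 = 19 → 't'
  'r' (17) + 5 = 22 → 'w'
  'g' (6) + 5 = 11 → 'l'
  'e' (4) + 5 = 9 → 'j'
  't' (19) + 5 = 24 → 'y'
Result = "ktwljy"


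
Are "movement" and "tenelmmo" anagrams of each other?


Word 1: "movement" → sorted: eemmnotv
Word 2: "tenelmmo" → sorted: eelmmnot
Same letters? eemmnotv != eelmmnot
Anagram = No


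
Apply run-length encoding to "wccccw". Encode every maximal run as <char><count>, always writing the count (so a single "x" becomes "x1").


String: "wccccw"
Scanning for consecutive runs:
  'w' x 1
  'c' x 4
  'w' x 1
RLE = "w1c4w1"


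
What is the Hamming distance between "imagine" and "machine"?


Comparing character by character (same length = 7):
  Pos 0: 'i' vs 'm' !=
  Pos 1: 'm' vs 'a' !=
  Pos 2: 'a' vs 'c' !=
  Pos 3: 'g' vs 'h' !=
  Pos 4: 'i' vs 'i' =
  Pos 5: 'n' vs 'n' =
  Pos 6: 'e' vs 'e' =
Hamming distance = 4


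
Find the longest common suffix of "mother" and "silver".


Word 1: "mother"
Word 2: "silver"
Comparing from end:
  Pos -1: 'r' == 'r'
  Pos -2: 'e' == 'e'
  Pos -3: 'h' != 'v' (stop)
LCS = "er" (length 2)


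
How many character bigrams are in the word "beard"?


Word: "beard" (length 5)
Number of 2-grams = length - 2 + 1 = 5 - 2 + 1
= 4


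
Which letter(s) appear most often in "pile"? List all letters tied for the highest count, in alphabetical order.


Word: "pile"
Letter counts:
  'e': 1
  'i': 1
  'l': 1
  'p': 1
Maximum count = 1
Most frequent = 'e', 'i', 'l', 'p' (1 time each)


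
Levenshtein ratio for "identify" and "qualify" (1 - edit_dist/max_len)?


Word 1: "identify" (length 8)
Word 2: "qualify" (length 7)
One optimal edit sequence:
  1. delete 'i'  (+1)
  2. substitute 'd' -> 'q'  (+1)
  3. substitute 'e' -> 'u'  (+1)
  4. substitute 'n' -> 'a'  (+1)
  5. substitute 't' -> 'l'  (+1)
  6. keep 'i'
  7. keep 'f'
  8. keep 'y'
Edit distance = 5
Max length = max(8, 7) = 8
Similarity = 1 - 5/8
= 0.3750


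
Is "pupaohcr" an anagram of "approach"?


Word 1: "approach" → sorted: aachoppr
Word 2: "pupaohcr" → sorted: achoppru
Same letters? aachoppr != achoppru
Anagram = No


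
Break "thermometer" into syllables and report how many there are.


Word: "thermometer"
Syllable breakdown: ther · mom · e · ter
Counting: 4 parts
= 4 syllables


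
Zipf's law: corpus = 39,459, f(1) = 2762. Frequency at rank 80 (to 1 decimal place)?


Zipf's law: f(r) = f(1) / r
f(1) = 2762
f(80) = 2762 / 80
= 34.5 occurrences


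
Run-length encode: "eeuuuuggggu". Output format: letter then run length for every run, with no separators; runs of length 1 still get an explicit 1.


String: "eeuuuuggggu"
Scanning for consecutive runs:
  'e' x 2
  'u' x 4
  'g' x 4
  'u' x 1
RLE = "e2u4g4u1"


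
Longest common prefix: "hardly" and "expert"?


Word 1: "hardly"
Word 2: "expert"
Comparing from start:
  Pos 0: 'h' != 'e' (stop)
LCP = "" (length 0)


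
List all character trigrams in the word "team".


Word: "team" (length 4)
Number of trigrams = 4 - 3 + 1 = 2
  Position 0: "tea"
  Position 1: "eam"
Trigrams = "tea", "eam"


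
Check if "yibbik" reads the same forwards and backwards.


Word: "yibbik"
Reversed: "kibbiy"
Forward == Backward? yibbik != kibbiy
Palindrome = No


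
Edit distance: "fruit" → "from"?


Word 1: "fruit" (length 5)
Word 2: "from" (length 4)
One optimal edit sequence (insert/delete/substitute each cost 1):
  1. keep 'f'
  2. keep 'r'
  3. delete 'u'  (+1)
  4. substitute 'i' -> 'o'  (+1)
  5. substitute 't' -> 'm'  (+1)
Total edit operations: 3
Edit distance = 3


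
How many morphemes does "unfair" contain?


Word: "unfair"
Morphemes: un- / fair
Each morpheme carries meaning
= 2 morphemes


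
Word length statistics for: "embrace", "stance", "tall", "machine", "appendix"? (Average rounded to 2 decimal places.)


Lengths: "embrace"=7, "stance"=6, "tall"=4, "machine"=7, "appendix"=8
Sum = 32, Count = 5
Average = 32/5 = 6.40
= avg=6.40, min=4, max=8


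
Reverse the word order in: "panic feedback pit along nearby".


Original: "panic feedback pit along nearby"
Words (1..n): panic | feedback | pit | along | nearby
Reversed (n..1): nearby | along | pit | feedback | panic
Result = "nearby along pit feedback panic"


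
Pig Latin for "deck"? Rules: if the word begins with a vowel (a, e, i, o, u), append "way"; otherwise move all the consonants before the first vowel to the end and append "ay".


Word: "deck"
Starts with consonant(s) → move to end, add 'ay'
Consonant cluster: "d"
Pig Latin = "eckday"


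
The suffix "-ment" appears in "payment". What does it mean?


Suffix: -ment
As in: payment -> pay + -ment
Meaning = result of action


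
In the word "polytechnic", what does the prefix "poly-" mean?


Prefix: poly-
Example: polytechnic = poly- + technic
Meaning = many


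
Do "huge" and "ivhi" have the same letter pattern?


Pattern of "huge": [0, 1, 2, 3]
Pattern of "ivhi": [0, 1, 2, 0]
Patterns do not match
Same pattern = No


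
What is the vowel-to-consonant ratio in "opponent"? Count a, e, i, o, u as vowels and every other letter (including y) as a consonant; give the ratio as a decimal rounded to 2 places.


Word: "opponent"
Vowels (a,e,i,o,u): 3
Consonants: 5
Ratio = 3/5
= 0.60


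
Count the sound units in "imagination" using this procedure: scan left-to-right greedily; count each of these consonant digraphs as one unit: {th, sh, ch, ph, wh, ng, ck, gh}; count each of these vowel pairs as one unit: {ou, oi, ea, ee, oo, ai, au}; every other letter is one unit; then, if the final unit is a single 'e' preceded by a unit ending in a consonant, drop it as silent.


Word: "imagination" (11 letters)
Left-to-right scan:
  (1) 'i' (letter)
  (2) 'm' (letter)
  (3) 'a' (letter)
  (4) 'g' (letter)
  (5) 'i' (letter)
  (6) 'n' (letter)
  (7) 'a' (letter)
  (8) 't' (letter)
  (9) 'i' (letter)
  (10) 'o' (letter)
  (11) 'n' (letter)
Units from scan: 11
Sound units = 11 units


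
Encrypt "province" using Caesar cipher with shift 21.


Word: "province"
Shift: 21
Each letter → (letter + shift) mod 26:
  'p' (15) + 21 = 10 → 'k'
  'r' (17) + 21 = 12 → 'm'
  'o' (14) + 21 = 9 → 'j'
  'v' (21) + 21 = 16 → 'q'
  'i' (8) + 21 = 3 → 'd'
  'n' (13) + 21 = 8 → 'i'
  'c' (2) + 21 = 23 → 'x'
  'e' (4) + 21 = 25 → 'z'
Result = "kmjqdixz"


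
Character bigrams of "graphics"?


Word: "graphics" (length 8)
Number of bigrams = 8 - 2 + 1 = 7
  Position 0: "gr"
  Position 1: "ra"
  Position 2: "ap"
  Position 3: "ph"
  Position 4: "hi"
  Position 5: "ic"
  Position 6: "cs"
Bigrams = "gr", "ra", "ap", "ph", "hi", "ic", "cs"


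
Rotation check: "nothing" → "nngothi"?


Word: "nothing", Candidate: "nngothi"
Method: check if candidate is substring of word+word
"nothingnothing" contains "nngothi"? No
Is rotation = No


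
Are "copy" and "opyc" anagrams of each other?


Word 1: "copy" → sorted: copy
Word 2: "opyc" → sorted: copy
Same letters? copy == copy
Anagram = Yes


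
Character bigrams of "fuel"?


Word: "fuel" (length 4)
Number of bigrams = 4 - 2 + 1 = 3
  Position 0: "fu"
  Position 1: "ue"
  Position 2: "el"
Bigrams = "fu", "ue", "el"


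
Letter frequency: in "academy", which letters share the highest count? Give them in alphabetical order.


Word: "academy"
Letter counts:
  'a': 2
  'c': 1
  'd': 1
  'e': 1
  'm': 1
  'y': 1
Maximum count = 2
Most frequent = 'a' (2 times each)


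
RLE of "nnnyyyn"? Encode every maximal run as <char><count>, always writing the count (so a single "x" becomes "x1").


String: "nnnyyyn"
Scanning for consecutive runs:
  'n' x 3
  'y' x 3
  'n' x 1
RLE = "n3y3n1"


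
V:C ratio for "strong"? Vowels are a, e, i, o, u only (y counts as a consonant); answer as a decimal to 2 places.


Word: "strong"
Vowels (a,e,i,o,u): 1
Consonants: 5
Ratio = 1/5
= 0.20


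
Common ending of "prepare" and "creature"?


Word 1: "prepare"
Word 2: "creature"
Comparing from end:
  Pos -1: 'e' == 'e'
  Pos -2: 'r' == 'r'
  Pos -3: 'a' != 'u' (stop)
LCS = "re" (length 2)


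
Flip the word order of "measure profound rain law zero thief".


Original: "measure profound rain law zero thief"
Words (1..n): measure | profound | rain | law | zero | thief
Reversed (n..1): thief | zero | law | rain | profound | measure
Result = "thief zero law rain profound measure"


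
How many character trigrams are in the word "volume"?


Word: "volume" (length 6)
Number of 3-grams = length - 3 + 1 = 6 - 3 + 1
= 4


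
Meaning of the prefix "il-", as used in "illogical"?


Prefix: il-
Example: illogical (il- + logical)
Meaning = not


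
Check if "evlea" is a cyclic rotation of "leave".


Word: "leave", Candidate: "evlea"
Method: check if candidate is substring of word+word
"leaveleave" contains "evlea"? No
Is rotation = No


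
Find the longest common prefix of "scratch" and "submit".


Word 1: "scratch"
Word 2: "submit"
Comparing from start:
  Pos 0: 's' == 's'
  Pos 1: 'c' != 'u' (stop)
LCP = "s" (length 1)


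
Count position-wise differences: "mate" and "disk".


Comparing character by character (same length = 4):
  Pos 0: 'm' vs 'd' !=
  Pos 1: 'a' vs 'i' !=
  Pos 2: 't' vs 's' !=
  Pos 3: 'e' vs 'k' !=
Hamming distance = 4


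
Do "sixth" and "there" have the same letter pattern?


Pattern of "sixth": [0, 1, 2, 3, 4]
Pattern of "there": [0, 1, 2, 3, 2]
Patterns do not match
Same pattern = No


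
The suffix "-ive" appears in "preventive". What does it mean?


Suffix: -ive
Example: preventive (prevent + -ive)
Meaning = tending to


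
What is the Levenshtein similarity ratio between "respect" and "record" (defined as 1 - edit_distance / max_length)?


Word 1: "respect" (length 7)
Word 2: "record" (length 6)
One optimal edit sequence:
  1. keep 'r'
  2. keep 'e'
  3. delete 's'  (+1)
  4. substitute 'p' -> 'c'  (+1)
  5. substitute 'e' -> 'o'  (+1)
  6. substitute 'c' -> 'r'  (+1)
  7. substitute 't' -> 'd'  (+1)
Edit distance = 5
Max length = max(7, 6) = 7
Similarity = 1 - 5/7
= 0.2857


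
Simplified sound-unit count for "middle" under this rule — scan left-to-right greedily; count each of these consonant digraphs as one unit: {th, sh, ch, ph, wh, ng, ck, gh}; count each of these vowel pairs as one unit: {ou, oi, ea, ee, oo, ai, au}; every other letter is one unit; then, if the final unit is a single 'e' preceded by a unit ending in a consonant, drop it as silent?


Word: "middle" (6 letters)
Left-to-right scan:
  (1) 'm' (letter)
  (2) 'i' (letter)
  (3) 'd' (letter)
  (4) 'd' (letter)
  (5) 'l' (letter)
  (6) 'e' (letter)
Units from scan: 6
Final unit is 'e' after a consonant -> drop as silent (-1)
Sound units = 5 units


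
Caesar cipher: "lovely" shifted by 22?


Word: "lovely"
Shift: 22
Each letter → (letter + shift) mod 26:
  'l' (11) + 22 = 7 → 'h'
  'o' (14) + 22 = 10 → 'k'
  'v' (21) + 22 = 17 → 'r'
  'e' (4) + 22 = 0 → 'a'
  'l' (11) + 22 = 7 → 'h'
  'y' (24) + 22 = 20 → 'u'
Result = "hkrahu"


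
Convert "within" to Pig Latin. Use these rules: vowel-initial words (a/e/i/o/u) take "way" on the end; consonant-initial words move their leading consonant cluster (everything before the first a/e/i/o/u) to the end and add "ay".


Word: "within"
Starts with consonant(s) → move to end, add 'ay'
Consonant cluster: "w"
Pig Latin = "ithinway"


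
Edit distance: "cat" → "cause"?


Word 1: "cat" (length 3)
Word 2: "cause" (length 5)
One optimal edit sequence (insert/delete/substitute each cost 1):
  1. keep 'c'
  2. keep 'a'
  3. insert 'u'  (+1)
  4. insert 's'  (+1)
  5. substitute 't' -> 'e'  (+1)
Total edit operations: 3
Edit distance = 3


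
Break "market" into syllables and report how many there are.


Word: "market"
Syllable breakdown: mar · ket
Counting: 2 parts
= 2 syllables


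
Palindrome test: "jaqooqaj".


Word: "jaqooqaj"
Reversed: "jaqooqaj"
Forward == Backward? jaqooqaj == jaqooqaj
Palindrome = Yes


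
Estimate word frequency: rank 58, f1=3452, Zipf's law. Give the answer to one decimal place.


Zipf's law: f(r) = f(1) / r
f(1) = 3452
f(58) = 3452 / 58
= 59.5 occurrences


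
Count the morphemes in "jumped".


Word: "jumped"
Morphemes: jump / -ed
Each morpheme carries meaning
= 2 morphemes


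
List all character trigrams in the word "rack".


Word: "rack" (length 4)
Number of trigrams = 4 - 3 + 1 = 2
  Position 0: "rac"
  Position 1: "ack"
Trigrams = "rac", "ack"


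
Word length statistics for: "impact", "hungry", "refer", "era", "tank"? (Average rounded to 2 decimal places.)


Lengths: "impact"=6, "hungry"=6, "refer"=5, "era"=3, "tank"=4
Sum = 24, Count = 5
Average = 24/5 = 4.80
= avg=4.80, min=3, max=6


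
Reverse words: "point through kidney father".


Original: "point through kidney father"
Words (1..n): point | through | kidney | father
Reversed (n..1): father | kidney | through | point
Result = "father kidney through point"


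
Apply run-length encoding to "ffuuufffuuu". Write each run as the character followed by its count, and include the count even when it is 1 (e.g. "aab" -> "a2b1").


String: "ffuuufffuuu"
Scanning for consecutive runs:
  'f' x 2
  'u' x 3
  'f' x 3
  'u' x 3
RLE = "f2u3f3u3"


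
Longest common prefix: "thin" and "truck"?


Word 1: "thin"
Word 2: "truck"
Comparing from start:
  Pos 0: 't' == 't'
  Pos 1: 'h' != 'r' (stop)
LCP = "t" (length 1)


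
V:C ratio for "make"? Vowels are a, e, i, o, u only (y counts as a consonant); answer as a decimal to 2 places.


Word: "make"
Vowels (a,e,i,o,u): 2
Consonants: 2
Ratio = 2/2
= 1.00


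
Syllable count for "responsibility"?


Word: "responsibility"
Syllable breakdown: re · spon · si · bil · i · ty
Counting: 6 parts
= 6 syllables


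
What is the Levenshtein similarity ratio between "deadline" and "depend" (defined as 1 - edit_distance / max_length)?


Word 1: "deadline" (length 8)
Word 2: "depend" (length 6)
One optimal edit sequence:
  1. keep 'd'
  2. keep 'e'
  3. delete 'a'  (+1)
  4. delete 'd'  (+1)
  5. substitute 'l' -> 'p'  (+1)
  6. substitute 'i' -> 'e'  (+1)
  7. keep 'n'
  8. substitute 'e' -> 'd'  (+1)
Edit distance = 5
Max length = max(8, 6) = 8
Similarity = 1 - 5/8
= 0.3750


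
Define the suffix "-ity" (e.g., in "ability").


Suffix: -ity
Example: ability (able + -ity, with a spelling change)
Meaning = quality of


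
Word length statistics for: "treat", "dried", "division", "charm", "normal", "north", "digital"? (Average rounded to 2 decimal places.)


Lengths: "treat"=5, "dried"=5, "division"=8, "charm"=5, "normal"=6, "north"=5, "digital"=7
Sum = 41, Count = 7
Average = 41/7 = 5.86
= avg=5.86, min=5, max=8


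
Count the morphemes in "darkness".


Word: "darkness"
Morphemes: dark | -ness
Each morpheme carries meaning
= 2 morphemes


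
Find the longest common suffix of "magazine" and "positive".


Word 1: "magazine"
Word 2: "positive"
Comparing from end:
  Pos -1: 'e' == 'e'
  Pos -2: 'n' != 'v' (stop)
LCS = "e" (length 1)


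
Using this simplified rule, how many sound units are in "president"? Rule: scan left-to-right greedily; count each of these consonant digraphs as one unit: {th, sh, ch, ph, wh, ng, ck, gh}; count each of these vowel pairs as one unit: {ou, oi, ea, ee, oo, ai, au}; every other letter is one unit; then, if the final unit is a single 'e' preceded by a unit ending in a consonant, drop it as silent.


Word: "president" (9 letters)
Left-to-right scan:
  [1] 'p' (letter)
  [2] 'r' (letter)
  [3] 'e' (letter)
  [4] 's' (letter)
  [5] 'i' (letter)
  [6] 'd' (letter)
  [7] 'e' (letter)
  [8] 'n' (letter)
  [9] 't' (letter)
Units from scan: 9
Sound units = 9 units


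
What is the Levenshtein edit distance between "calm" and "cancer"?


Word 1: "calm" (length 4)
Word 2: "cancer" (length 6)
One optimal edit sequence (insert/delete/substitute each cost 1):
  1. keep 'c'
  2. keep 'a'
  3. insert 'n'  (+1)
  4. insert 'c'  (+1)
  5. substitute 'l' -> 'e'  (+1)
  6. substitute 'm' -> 'r'  (+1)
Total edit operations: 4
Edit distance = 4


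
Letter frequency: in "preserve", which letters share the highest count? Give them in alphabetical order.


Word: "preserve"
Letter counts:
  'e': 3
  'p': 1
  'r': 2
  's': 1
  'v': 1
Maximum count = 3
Most frequent = 'e' (3 times each)


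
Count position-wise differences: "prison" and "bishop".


Comparing character by character (same length = 6):
  Pos 0: 'p' vs 'b' !=
  Pos 1: 'r' vs 'i' !=
  Pos 2: 'i' vs 's' !=
  Pos 3: 's' vs 'h' !=
  Pos 4: 'o' vs 'o' =
  Pos 5: 'n' vs 'p' !=
Hamming distance = 5


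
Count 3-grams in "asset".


Word: "asset" (length 5)
Number of 3-grams = length - 3 + 1 = 5 - 3 + 1
= 3


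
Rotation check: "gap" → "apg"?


Word: "gap", Candidate: "apg"
Method: check if candidate is substring of word+word
"gapgap" contains "apg"? Yes
Is rotation = Yes


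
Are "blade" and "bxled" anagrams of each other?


Word 1: "blade" → sorted: abdel
Word 2: "bxled" → sorted: bdelx
Same letters? abdel != bdelx
Anagram = No


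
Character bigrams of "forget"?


Word: "forget" (length 6)
Number of bigrams = 6 - 2 + 1 = 5
  Position 0: "fo"
  Position 1: "or"
  Position 2: "rg"
  Position 3: "ge"
  Position 4: "et"
Bigrams = "fo", "or", "rg", "ge", "et"


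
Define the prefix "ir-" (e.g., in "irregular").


Prefix: ir-
Example: irregular (ir- + regular)
Meaning = not


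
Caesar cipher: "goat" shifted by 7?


Word: "goat"
Shift: 7
Each letter → (letter + shift) mod 26:
  'g' (6) + 7 = 13 → 'n'
  'o' (14) + 7 = 21 → 'v'
  'a' (0) + 7 = 7 → 'h'
  't' (19) + 7 = 0 → 'a'
Result = "nvha"


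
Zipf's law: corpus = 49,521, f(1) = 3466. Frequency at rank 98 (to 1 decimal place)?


Zipf's law: f(r) = f(1) / r
f(1) = 3466
f(98) = 3466 / 98
= 35.4 occurrences


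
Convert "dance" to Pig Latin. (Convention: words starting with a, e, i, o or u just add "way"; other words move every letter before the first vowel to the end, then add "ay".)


Word: "dance"
Starts with consonant(s) → move to end, add 'ay'
Consonant cluster: "d"
Pig Latin = "anceday"


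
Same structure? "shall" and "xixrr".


Pattern of "shall": [0, 1, 2, 3, 3]
Pattern of "xixrr": [0, 1, 0, 2, 2]
Patterns do not match
Same pattern = No


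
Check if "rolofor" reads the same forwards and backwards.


Word: "rolofor"
Reversed: "rofolor"
Forward == Backward? rolofor != rofolor
Palindrome = No


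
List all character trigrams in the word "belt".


Word: "belt" (length 4)
Number of trigrams = 4 - 3 + 1 = 2
  Position 0: "bel"
  Position 1: "elt"
Trigrams = "bel", "elt"


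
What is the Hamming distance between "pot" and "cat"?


Comparing character by character (same length = 3):
  Pos 0: 'p' vs 'c' !=
  Pos 1: 'o' vs 'a' !=
  Pos 2: 't' vs 't' =
Hamming distance = 2


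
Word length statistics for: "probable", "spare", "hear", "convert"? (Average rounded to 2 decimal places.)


Lengths: "probable"=8, "spare"=5, "hear"=4, "convert"=7
Sum = 24, Count = 4
Average = 24/4 = 6.00
= avg=6.00, min=4, max=8


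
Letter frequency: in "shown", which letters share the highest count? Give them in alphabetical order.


Word: "shown"
Letter counts:
  'h': 1
  'n': 1
  'o': 1
  's': 1
  'w': 1
Maximum count = 1
Most frequent = 'h', 'n', 'o', 's', 'w' (1 time each)


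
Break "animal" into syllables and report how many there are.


Word: "animal"
Syllable breakdown: an | i | mal
Counting: 3 parts
= 3 syllables


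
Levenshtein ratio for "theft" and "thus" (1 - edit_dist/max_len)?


Word 1: "theft" (length 5)
Word 2: "thus" (length 4)
One optimal edit sequence:
  1. keep 't'
  2. keep 'h'
  3. delete 'e'  (+1)
  4. substitute 'f' -> 'u'  (+1)
  5. substitute 't' -> 's'  (+1)
Edit distance = 3
Max length = max(5, 4) = 5
Similarity = 1 - 3/5
= 0.4000


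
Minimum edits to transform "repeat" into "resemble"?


Word 1: "repeat" (length 6)
Word 2: "resemble" (length 8)
One optimal edit sequence (insert/delete/substitute each cost 1):
  1. keep 'r'
  2. keep 'e'
  3. substitute 'p' -> 's'  (+1)
  4. keep 'e'
  5. insert 'm'  (+1)
  6. insert 'b'  (+1)
  7. substitute 'a' -> 'l'  (+1)
  8. substitute 't' -> 'e'  (+1)
Total edit operations: 5
Edit distance = 5


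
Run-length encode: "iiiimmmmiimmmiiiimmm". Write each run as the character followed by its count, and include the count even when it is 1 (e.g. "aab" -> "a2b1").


String: "iiiimmmmiimmmiiiimmm"
Scanning for consecutive runs:
  'i' x 4
  'm' x 4
  'i' x 2
  'm' x 3
  'i' x 4
  'm' x 3
RLE = "i4m4i2m3i4m3"


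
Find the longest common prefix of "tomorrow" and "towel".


Word 1: "tomorrow"
Word 2: "towel"
Comparing from start:
  Pos 0: 't' == 't'
  Pos 1: 'o' == 'o'
  Pos 2: 'm' != 'w' (stop)
LCP = "to" (length 2)


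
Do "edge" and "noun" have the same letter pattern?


Pattern of "edge": [0, 1, 2, 0]
Pattern of "noun": [0, 1, 2, 0]
Patterns match
Same pattern = Yes


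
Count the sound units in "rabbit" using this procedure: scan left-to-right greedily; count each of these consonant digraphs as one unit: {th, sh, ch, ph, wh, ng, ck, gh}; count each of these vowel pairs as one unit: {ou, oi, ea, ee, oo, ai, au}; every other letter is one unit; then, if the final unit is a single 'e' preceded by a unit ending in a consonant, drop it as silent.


Word: "rabbit" (6 letters)
Left-to-right scan:
  (1) 'r' (letter)
  (2) 'a' (letter)
  (3) 'b' (letter)
  (4) 'b' (letter)
  (5) 'i' (letter)
  (6) 't' (letter)
Units from scan: 6
Sound units = 6 units


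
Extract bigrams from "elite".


Word: "elite" (length 5)
Number of bigrams = 5 - 2 + 1 = 4
  Position 0: "el"
  Position 1: "li"
  Position 2: "it"
  Position 3: "te"
Bigrams = "el", "li", "it", "te"


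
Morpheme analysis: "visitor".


Word: "visitor"
Morphemes: visit / -or
Each morpheme carries meaning
= 2 morphemes


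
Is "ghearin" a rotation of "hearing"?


Word: "hearing", Candidate: "ghearin"
Method: check if candidate is substring of word+word
"hearinghearing" contains "ghearin"? Yes
Is rotation = Yes


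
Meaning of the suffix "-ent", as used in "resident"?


Suffix: -ent
As in: resident -> reside + -ent, with a spelling change
Meaning = one who / that which


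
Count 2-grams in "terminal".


Word: "terminal" (length 8)
Number of 2-grams = length - 2 + 1 = 8 - 2 + 1
= 7


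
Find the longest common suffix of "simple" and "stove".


Word 1: "simple"
Word 2: "stove"
Comparing from end:
  Pos -1: 'e' == 'e'
  Pos -2: 'l' != 'v' (stop)
LCS = "e" (length 1)


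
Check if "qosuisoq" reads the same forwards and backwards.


Word: "qosuisoq"
Reversed: "qosiusoq"
Forward == Backward? qosuisoq != qosiusoq
Palindrome = No


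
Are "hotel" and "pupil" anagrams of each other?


Word 1: "hotel" → sorted: ehlot
Word 2: "pupil" → sorted: ilppu
Same letters? ehlot != ilppu
Anagram = No


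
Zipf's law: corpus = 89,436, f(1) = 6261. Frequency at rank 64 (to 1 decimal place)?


Zipf's law: f(r) = f(1) / r
f(1) = 6261
f(64) = 6261 / 64
= 97.8 occurrences


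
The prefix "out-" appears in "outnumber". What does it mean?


Prefix: out-
Example: outnumber = out- + number
Meaning = surpass


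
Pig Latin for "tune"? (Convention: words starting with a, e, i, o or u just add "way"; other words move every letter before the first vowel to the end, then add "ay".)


Word: "tune"
Starts with consonant(s) → move to end, add 'ay'
Consonant cluster: "t"
Pig Latin = "unetay"


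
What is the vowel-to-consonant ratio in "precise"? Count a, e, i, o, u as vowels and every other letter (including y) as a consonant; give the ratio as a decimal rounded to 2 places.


Word: "precise"
Vowels (a,e,i,o,u): 3
Consonants: 4
Ratio = 3/4
= 0.75


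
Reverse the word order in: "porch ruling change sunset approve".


Original: "porch ruling change sunset approve"
Words (1..n): porch | ruling | change | sunset | approve
Reversed (n..1): approve | sunset | change | ruling | porch
Result = "approve sunset change ruling porch"


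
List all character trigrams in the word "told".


Word: "told" (length 4)
Number of trigrams = 4 - 3 + 1 = 2
  Position 0: "tol"
  Position 1: "old"
Trigrams = "tol", "old"


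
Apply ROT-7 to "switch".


Word: "switch"
Shift: 7
Each letter → (letter + shift) mod 26:
  's' (18) + 7 = 25 → 'z'
  'w' (22) + 7 = 3 → 'd'
  'i' (8) + 7 = 15 → 'p'
  't' (19) + 7 = 0 → 'a'
  'c' (2) + 7 = 9 → 'j'
  'h' (7) + 7 = 14 → 'o'
Result = "zdpajo"


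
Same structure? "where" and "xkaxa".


Pattern of "where": [0, 1, 2, 3, 2]
Pattern of "xkaxa": [0, 1, 2, 0, 2]
Patterns do not match
Same pattern = No


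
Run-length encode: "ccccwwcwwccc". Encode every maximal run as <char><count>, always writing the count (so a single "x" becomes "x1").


String: "ccccwwcwwccc"
Scanning for consecutive runs:
  'c' x 4
  'w' x 2
  'c' x 1
  'w' x 2
  'c' x 3
RLE = "c4w2c1w2c3"


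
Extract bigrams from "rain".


Word: "rain" (length 4)
Number of bigrams = 4 - 2 + 1 = 3
  Position 0: "ra"
  Position 1: "ai"
  Position 2: "in"
Bigrams = "ra", "ai", "in"


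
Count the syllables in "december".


Word: "december"
Syllable breakdown: de / cem / ber
Counting: 3 parts
= 3 syllables


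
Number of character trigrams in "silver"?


Word: "silver" (length 6)
Number of 3-grams = length - 3 + 1 = 6 - 3 + 1
= 4
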